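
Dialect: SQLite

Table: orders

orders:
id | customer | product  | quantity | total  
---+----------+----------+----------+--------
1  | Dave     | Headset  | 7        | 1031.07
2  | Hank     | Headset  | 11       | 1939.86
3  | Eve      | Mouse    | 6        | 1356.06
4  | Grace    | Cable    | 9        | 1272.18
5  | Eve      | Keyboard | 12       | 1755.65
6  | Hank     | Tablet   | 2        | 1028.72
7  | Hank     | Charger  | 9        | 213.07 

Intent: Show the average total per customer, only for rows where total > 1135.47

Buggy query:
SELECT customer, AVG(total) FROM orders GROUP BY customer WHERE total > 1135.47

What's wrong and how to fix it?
Bug: WHERE cannot follow GROUP BY

Fix: Place WHERE between FROM and GROUP BY

Corrected query:
SELECT customer, AVG(total) FROM orders WHERE total > 1135.47 GROUP BY customer

Result:
customer | AVG(total)
---------+-----------
Eve      | 1555.855  
Grace    | 1272.18   
Hank     | 1939.86   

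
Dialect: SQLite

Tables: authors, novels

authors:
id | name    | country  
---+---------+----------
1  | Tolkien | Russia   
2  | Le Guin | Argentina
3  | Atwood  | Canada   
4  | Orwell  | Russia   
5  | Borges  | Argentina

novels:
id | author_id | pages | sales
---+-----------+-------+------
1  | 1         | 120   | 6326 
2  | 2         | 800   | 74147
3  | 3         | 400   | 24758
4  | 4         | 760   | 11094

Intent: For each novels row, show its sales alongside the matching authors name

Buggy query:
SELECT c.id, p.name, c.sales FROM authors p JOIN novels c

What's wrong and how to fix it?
Bug: JOIN with no ON clause produces a cartesian product; every novels row pairs with every authors row

Fix: Specify the join condition linking the foreign key to the parent id

Corrected query:
SELECT c.id, p.name, c.sales FROM authors p JOIN novels c ON c.author_id = p.id

Result:
id | name    | sales
---+---------+------
1  | Tolkien | 6326 
2  | Le Guin | 74147
3  | Atwood  | 24758
4  | Orwell  | 11094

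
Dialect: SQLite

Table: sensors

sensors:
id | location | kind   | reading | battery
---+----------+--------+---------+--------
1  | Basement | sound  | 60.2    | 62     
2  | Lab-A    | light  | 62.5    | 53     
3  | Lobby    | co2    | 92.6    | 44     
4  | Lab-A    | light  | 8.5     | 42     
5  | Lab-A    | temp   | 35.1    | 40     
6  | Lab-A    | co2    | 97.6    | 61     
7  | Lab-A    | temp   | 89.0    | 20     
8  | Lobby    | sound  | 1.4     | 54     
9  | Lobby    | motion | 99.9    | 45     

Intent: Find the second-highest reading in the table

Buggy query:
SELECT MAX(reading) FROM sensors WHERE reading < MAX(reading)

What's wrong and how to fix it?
Bug: MAX(reading) on the right of the comparison is an aggregate-in-WHERE error

Fix: Put the inner MAX in a scalar subquery

Corrected query:
SELECT MAX(reading) FROM sensors WHERE reading < (SELECT MAX(reading) FROM sensors)

Result:
MAX(reading)
------------
97.6        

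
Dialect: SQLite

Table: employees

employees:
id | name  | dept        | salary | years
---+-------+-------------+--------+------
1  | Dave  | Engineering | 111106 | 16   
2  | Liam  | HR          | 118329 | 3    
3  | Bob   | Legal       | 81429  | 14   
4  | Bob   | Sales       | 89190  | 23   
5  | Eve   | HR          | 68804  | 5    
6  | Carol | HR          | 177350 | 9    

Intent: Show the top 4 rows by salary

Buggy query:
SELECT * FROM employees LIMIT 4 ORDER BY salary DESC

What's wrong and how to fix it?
Bug: ORDER BY cannot follow LIMIT; LIMIT is the final clause

Fix: Swap the clauses: ORDER BY first, then LIMIT

Corrected query:
SELECT * FROM employees ORDER BY salary DESC LIMIT 4

Result:
id | name  | dept        | salary | years
---+-------+-------------+--------+------
6  | Carol | HR          | 177350 | 9    
2  | Liam  | HR          | 118329 | 3    
1  | Dave  | Engineering | 111106 | 16   
4  | Bob   | Sales       | 89190  | 23   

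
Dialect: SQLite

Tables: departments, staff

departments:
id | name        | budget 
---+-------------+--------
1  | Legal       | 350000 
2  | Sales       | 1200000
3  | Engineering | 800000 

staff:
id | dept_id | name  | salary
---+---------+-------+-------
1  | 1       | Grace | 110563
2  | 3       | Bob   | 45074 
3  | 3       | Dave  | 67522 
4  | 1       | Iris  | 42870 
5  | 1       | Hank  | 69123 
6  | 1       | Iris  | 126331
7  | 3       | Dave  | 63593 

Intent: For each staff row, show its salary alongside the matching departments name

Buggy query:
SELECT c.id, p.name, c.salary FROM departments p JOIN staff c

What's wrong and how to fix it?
Bug: JOIN with no ON clause produces a cartesian product; every staff row pairs with every departments row

Fix: Specify the join condition linking the foreign key to the parent id

Corrected query:
SELECT c.id, p.name, c.salary FROM departments p JOIN staff c ON c.dept_id = p.id

Result:
id | name        | salary
---+-------------+-------
1  | Legal       | 110563
2  | Engineering | 45074 
3  | Engineering | 67522 
4  | Legal       | 42870 
5  | Legal       | 69123 
6  | Legal       | 126331
7  | Engineering | 63593 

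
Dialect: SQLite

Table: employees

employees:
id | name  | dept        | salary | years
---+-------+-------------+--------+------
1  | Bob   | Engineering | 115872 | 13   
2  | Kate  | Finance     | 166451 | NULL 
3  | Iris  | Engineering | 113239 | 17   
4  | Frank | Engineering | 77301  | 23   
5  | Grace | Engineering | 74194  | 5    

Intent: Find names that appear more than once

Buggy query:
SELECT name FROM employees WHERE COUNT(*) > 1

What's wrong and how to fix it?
Bug: WHERE can't reference COUNT(*); aggregates are computed after WHERE

Fix: Group first, then use HAVING for the count condition

Corrected query:
SELECT name FROM employees GROUP BY name HAVING COUNT(*) > 1

Result:
(no rows)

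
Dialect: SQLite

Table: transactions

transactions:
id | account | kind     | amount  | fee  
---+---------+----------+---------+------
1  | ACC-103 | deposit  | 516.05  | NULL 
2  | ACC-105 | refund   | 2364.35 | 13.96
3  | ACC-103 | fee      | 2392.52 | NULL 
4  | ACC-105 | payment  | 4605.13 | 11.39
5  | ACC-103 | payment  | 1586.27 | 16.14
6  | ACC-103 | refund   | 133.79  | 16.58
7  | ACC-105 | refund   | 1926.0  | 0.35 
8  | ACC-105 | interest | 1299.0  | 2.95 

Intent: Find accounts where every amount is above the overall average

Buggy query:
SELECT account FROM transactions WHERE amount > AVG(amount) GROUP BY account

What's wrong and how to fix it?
Bug: WHERE evaluates per row before aggregation, so AVG() is unavailable

Fix: Compute the overall average in a scalar subquery and compare each group's MIN against it in HAVING

Corrected query:
SELECT account FROM transactions GROUP BY account HAVING MIN(amount) > (SELECT AVG(amount) FROM transactions)

Result:
(no rows)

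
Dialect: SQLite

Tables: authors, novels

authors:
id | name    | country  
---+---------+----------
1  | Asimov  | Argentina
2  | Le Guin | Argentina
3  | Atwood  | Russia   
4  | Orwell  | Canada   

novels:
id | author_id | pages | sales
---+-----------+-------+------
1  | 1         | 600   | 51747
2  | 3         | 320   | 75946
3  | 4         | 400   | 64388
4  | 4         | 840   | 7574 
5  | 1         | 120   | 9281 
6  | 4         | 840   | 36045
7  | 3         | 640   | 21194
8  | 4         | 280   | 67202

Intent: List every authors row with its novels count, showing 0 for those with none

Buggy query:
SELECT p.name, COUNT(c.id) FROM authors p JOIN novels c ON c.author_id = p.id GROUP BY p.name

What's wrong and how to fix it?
Bug: An inner join excludes parents with zero children

Fix: Use LEFT JOIN so parents without children still appear (COUNT(c.id) gives 0)

Corrected query:
SELECT p.name, COUNT(c.id) FROM authors p LEFT JOIN novels c ON c.author_id = p.id GROUP BY p.name

Result:
name    | COUNT(c.id)
--------+------------
Asimov  | 2          
Atwood  | 2          
Le Guin | 0          
Orwell  | 4          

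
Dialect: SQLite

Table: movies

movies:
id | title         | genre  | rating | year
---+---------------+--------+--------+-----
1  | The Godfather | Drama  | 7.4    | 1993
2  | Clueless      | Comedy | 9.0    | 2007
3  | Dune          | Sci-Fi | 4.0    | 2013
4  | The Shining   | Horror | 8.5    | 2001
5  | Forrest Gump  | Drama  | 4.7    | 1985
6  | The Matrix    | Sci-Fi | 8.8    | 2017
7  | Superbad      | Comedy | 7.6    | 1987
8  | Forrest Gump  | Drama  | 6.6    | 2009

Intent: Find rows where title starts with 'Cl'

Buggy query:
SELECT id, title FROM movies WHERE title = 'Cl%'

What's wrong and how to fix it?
Bug: '=' compares the literal string including the % character; pattern matching needs LIKE

Fix: Use LIKE for wildcard pattern matching

Corrected query:
SELECT id, title FROM movies WHERE title LIKE 'Cl%'

Result:
id | title   
---+---------
2  | Clueless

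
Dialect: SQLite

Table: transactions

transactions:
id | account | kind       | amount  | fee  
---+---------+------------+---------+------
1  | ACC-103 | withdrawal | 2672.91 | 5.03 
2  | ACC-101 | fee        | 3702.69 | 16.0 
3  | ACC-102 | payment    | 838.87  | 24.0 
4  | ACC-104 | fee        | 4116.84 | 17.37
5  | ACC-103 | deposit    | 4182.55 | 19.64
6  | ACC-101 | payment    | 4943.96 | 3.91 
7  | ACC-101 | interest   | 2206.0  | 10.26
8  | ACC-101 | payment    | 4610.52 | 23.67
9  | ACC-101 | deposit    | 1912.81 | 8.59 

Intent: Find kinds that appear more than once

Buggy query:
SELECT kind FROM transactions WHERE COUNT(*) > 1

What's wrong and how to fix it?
Bug: COUNT(*) is an aggregate and cannot be used in WHERE

Fix: GROUP BY kind, then filter groups with HAVING COUNT(*) > 1

Corrected query:
SELECT kind FROM transactions GROUP BY kind HAVING COUNT(*) > 1

Result:
kind   
-------
deposit
fee    
payment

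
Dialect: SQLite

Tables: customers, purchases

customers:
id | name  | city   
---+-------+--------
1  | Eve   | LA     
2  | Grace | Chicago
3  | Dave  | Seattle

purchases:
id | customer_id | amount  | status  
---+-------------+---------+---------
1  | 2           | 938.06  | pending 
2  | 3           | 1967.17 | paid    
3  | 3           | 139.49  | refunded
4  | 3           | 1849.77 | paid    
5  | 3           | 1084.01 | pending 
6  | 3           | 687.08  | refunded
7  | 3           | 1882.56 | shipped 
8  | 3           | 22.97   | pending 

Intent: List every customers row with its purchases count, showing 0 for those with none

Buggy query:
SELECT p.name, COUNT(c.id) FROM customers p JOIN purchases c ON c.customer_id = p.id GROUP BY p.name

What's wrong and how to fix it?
Bug: INNER JOIN drops customers rows that have no matching purchases rows

Fix: Use LEFT JOIN so parents without children still appear (COUNT(c.id) gives 0)

Corrected query:
SELECT p.name, COUNT(c.id) FROM customers p LEFT JOIN purchases c ON c.customer_id = p.id GROUP BY p.name

Result:
name  | COUNT(c.id)
------+------------
Dave  | 7          
Eve   | 0          
Grace | 1          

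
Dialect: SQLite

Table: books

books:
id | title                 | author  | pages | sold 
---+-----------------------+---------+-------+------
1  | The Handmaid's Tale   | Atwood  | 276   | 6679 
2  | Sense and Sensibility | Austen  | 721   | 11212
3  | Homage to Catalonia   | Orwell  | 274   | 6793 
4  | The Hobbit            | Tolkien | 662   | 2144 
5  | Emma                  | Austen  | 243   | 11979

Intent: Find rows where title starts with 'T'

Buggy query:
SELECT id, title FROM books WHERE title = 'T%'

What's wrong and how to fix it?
Bug: Wildcards only work with LIKE; '=' treats '%' as a literal character

Fix: Replace '=' with LIKE so 'T%' is treated as a pattern

Corrected query:
SELECT id, title FROM books WHERE title LIKE 'T%'

Result:
id | title              
---+--------------------
1  | The Handmaid's Tale
4  | The Hobbit         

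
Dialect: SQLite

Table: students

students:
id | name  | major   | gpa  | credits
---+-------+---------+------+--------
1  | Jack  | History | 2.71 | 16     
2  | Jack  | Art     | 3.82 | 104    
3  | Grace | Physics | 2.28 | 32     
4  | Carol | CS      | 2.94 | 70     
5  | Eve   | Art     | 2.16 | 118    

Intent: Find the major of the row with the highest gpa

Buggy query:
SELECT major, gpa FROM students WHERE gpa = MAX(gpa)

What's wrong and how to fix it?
Bug: WHERE is evaluated per row; an aggregate over the whole table isn't defined there

Fix: Use a subquery: WHERE gpa = (SELECT MAX(gpa) FROM students)

Corrected query:
SELECT major, gpa FROM students WHERE gpa = (SELECT MAX(gpa) FROM students)

Result:
major | gpa 
------+-----
Art   | 3.82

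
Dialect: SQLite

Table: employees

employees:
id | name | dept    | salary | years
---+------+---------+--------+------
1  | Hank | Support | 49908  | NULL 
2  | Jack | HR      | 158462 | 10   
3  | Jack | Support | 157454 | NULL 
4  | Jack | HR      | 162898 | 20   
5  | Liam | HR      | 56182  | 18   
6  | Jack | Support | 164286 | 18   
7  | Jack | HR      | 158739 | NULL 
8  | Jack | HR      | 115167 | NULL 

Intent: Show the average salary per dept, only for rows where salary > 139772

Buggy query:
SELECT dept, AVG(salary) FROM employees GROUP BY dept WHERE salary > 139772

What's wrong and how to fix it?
Bug: WHERE cannot follow GROUP BY

Fix: Move the WHERE clause before GROUP BY

Corrected query:
SELECT dept, AVG(salary) FROM employees WHERE salary > 139772 GROUP BY dept

Result:
dept    | AVG(salary)
--------+------------
HR      | 160033     
Support | 160870     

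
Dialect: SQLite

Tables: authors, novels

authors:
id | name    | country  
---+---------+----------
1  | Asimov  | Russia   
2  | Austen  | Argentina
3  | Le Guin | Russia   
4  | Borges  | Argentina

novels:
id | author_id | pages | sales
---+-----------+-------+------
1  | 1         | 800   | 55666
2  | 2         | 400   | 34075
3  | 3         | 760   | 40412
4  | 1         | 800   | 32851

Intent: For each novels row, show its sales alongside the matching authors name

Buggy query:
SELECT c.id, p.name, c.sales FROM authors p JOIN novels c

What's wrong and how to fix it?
Bug: JOIN with no ON clause produces a cartesian product; every novels row pairs with every authors row

Fix: Specify the join condition linking the foreign key to the parent id

Corrected query:
SELECT c.id, p.name, c.sales FROM authors p JOIN novels c ON c.author_id = p.id

Result:
id | name    | sales
---+---------+------
1  | Asimov  | 55666
2  | Austen  | 34075
3  | Le Guin | 40412
4  | Asimov  | 32851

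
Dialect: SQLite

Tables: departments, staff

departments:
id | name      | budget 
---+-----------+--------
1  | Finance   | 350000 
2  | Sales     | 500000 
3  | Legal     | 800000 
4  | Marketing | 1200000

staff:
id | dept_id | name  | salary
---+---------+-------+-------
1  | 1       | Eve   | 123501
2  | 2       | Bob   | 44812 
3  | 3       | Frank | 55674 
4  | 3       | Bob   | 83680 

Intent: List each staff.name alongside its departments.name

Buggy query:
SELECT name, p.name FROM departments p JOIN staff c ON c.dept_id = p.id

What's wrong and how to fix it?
Bug: 'name' exists in both joined tables, so the database can't tell which one is meant

Fix: Prefix ambiguous columns with the table alias

Corrected query:
SELECT c.name, p.name FROM departments p JOIN staff c ON c.dept_id = p.id

Result:
name  | name   
------+--------
Eve   | Finance
Bob   | Sales  
Frank | Legal  
Bob   | Legal  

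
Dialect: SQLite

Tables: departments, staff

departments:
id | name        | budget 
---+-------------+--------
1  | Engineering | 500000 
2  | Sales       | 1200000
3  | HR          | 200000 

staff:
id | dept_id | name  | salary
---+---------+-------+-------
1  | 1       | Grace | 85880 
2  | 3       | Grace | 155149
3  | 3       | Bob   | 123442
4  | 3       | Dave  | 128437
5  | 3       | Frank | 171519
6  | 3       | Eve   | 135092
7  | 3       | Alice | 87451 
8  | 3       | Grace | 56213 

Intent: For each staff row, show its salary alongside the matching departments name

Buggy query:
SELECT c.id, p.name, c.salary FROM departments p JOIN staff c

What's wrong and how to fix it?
Bug: Missing join condition: each staff row is matched to all departments rows instead of just its own

Fix: Specify the join condition linking the foreign key to the parent id

Corrected query:
SELECT c.id, p.name, c.salary FROM departments p JOIN staff c ON c.dept_id = p.id

Result:
id | name        | salary
---+-------------+-------
1  | Engineering | 85880 
2  | HR          | 155149
3  | HR          | 123442
4  | HR          | 128437
5  | HR          | 171519
6  | HR          | 135092
7  | HR          | 87451 
8  | HR          | 56213 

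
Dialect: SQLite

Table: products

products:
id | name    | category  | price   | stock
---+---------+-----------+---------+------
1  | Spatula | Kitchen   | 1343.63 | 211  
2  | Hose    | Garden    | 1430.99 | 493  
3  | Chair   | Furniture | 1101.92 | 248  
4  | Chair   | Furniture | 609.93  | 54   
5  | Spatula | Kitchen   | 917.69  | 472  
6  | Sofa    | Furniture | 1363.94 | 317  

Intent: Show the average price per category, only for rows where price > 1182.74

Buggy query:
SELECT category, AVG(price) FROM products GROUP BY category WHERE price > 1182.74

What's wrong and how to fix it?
Bug: Row-level WHERE must come before GROUP BY in the clause order

Fix: Place WHERE between FROM and GROUP BY

Corrected query:
SELECT category, AVG(price) FROM products WHERE price > 1182.74 GROUP BY category

Result:
category  | AVG(price)
----------+-----------
Furniture | 1363.94   
Garden    | 1430.99   
Kitchen   | 1343.63   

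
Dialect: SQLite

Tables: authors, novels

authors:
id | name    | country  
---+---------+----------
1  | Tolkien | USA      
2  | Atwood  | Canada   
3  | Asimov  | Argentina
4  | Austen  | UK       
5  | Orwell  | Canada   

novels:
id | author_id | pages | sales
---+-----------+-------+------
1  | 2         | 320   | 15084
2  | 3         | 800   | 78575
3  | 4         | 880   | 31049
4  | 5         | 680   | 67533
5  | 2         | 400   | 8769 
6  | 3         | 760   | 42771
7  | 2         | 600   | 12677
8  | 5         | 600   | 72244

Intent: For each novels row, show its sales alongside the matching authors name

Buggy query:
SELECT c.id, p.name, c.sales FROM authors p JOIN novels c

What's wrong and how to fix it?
Bug: Missing join condition: each novels row is matched to all authors rows instead of just its own

Fix: Specify the join condition linking the foreign key to the parent id

Corrected query:
SELECT c.id, p.name, c.sales FROM authors p JOIN novels c ON c.author_id = p.id

Result:
id | name   | sales
---+--------+------
1  | Atwood | 15084
2  | Asimov | 78575
3  | Austen | 31049
4  | Orwell | 67533
5  | Atwood | 8769 
6  | Asimov | 42771
7  | Atwood | 12677
8  | Orwell | 72244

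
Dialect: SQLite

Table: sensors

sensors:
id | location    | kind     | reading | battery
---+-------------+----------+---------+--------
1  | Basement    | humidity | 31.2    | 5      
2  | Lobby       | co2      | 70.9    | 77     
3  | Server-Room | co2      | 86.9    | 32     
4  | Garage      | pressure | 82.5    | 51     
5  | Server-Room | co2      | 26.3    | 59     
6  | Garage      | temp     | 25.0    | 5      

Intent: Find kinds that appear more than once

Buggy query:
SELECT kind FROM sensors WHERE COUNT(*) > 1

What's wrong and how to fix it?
Bug: WHERE can't reference COUNT(*); aggregates are computed after WHERE

Fix: Group first, then use HAVING for the count condition

Corrected query:
SELECT kind FROM sensors GROUP BY kind HAVING COUNT(*) > 1

Result:
kind
----
co2 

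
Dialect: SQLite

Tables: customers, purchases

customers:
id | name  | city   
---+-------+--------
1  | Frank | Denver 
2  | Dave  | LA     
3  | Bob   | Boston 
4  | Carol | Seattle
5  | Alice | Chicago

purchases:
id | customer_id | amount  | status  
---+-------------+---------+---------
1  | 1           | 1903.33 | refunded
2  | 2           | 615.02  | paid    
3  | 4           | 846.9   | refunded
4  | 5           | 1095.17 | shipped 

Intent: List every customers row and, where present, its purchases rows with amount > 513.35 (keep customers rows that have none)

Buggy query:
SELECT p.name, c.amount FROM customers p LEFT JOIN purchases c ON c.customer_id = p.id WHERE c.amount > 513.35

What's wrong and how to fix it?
Bug: A WHERE condition on the right-hand table after LEFT JOIN drops unmatched parents

Fix: Move the right-table condition into the ON clause so unmatched parents are kept

Corrected query:
SELECT p.name, c.amount FROM customers p LEFT JOIN purchases c ON c.customer_id = p.id AND c.amount > 513.35

Result:
name  | amount 
------+--------
Frank | 1903.33
Dave  | 615.02 
Bob   | NULL   
Carol | 846.9  
Alice | 1095.17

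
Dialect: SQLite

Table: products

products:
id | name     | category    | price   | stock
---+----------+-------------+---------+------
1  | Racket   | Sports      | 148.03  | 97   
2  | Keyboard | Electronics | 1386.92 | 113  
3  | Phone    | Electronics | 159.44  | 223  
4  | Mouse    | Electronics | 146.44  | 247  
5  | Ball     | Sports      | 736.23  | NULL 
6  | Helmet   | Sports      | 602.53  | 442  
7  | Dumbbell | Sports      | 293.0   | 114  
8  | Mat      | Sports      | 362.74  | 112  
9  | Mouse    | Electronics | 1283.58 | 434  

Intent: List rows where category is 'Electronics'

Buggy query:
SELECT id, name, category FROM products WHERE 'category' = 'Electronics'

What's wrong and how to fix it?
Bug: 'category' in single quotes is a string literal, not the column; the comparison is literal-vs-literal and never true

Fix: Reference the column as category without single quotes

Corrected query:
SELECT id, name, category FROM products WHERE category = 'Electronics'

Result:
id | name     | category   
---+----------+------------
2  | Keyboard | Electronics
3  | Phone    | Electronics
4  | Mouse    | Electronics
9  | Mouse    | Electronics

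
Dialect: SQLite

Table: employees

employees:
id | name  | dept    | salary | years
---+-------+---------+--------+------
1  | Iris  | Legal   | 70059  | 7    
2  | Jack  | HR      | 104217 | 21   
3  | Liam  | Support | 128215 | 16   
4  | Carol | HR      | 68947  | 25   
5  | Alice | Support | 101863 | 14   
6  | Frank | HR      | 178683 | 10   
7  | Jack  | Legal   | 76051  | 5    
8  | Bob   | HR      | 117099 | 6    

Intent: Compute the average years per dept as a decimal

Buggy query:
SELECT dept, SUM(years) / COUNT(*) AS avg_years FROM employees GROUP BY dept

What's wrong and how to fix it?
Bug: Both operands are integers, so '/' performs integer division and truncates

Fix: Cast one side to REAL so the division keeps the fractional part

Corrected query:
SELECT dept, SUM(years) * 1.0 / COUNT(*) AS avg_years FROM employees GROUP BY dept

Result:
dept    | avg_years
--------+----------
HR      | 15.5     
Legal   | 6        
Support | 15       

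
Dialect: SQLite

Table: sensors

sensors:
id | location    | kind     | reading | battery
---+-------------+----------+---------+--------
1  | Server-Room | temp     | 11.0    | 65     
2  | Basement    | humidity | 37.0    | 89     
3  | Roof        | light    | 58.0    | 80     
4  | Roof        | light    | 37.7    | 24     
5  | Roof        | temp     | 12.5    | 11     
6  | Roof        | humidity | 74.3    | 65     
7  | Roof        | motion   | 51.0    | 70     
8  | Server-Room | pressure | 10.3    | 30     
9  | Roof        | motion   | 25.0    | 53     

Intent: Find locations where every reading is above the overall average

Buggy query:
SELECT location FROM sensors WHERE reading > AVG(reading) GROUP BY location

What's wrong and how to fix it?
Bug: AVG() is an aggregate; it can't sit directly in WHERE

Fix: Use a subquery for AVG and a HAVING MIN(...) filter so the condition holds for every row in the group

Corrected query:
SELECT location FROM sensors GROUP BY location HAVING MIN(reading) > (SELECT AVG(reading) FROM sensors)

Result:
location
--------
Basement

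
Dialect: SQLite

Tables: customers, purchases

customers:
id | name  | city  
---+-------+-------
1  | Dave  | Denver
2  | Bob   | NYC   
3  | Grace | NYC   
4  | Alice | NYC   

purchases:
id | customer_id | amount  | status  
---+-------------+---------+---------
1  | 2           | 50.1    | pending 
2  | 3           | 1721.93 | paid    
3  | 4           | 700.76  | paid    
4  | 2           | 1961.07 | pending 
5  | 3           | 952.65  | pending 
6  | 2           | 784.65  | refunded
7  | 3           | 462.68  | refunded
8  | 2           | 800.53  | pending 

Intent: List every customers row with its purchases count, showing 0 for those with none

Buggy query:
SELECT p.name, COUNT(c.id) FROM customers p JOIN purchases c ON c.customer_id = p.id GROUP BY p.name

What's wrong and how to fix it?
Bug: An inner join excludes parents with zero children

Fix: Use LEFT JOIN so parents without children still appear (COUNT(c.id) gives 0)

Corrected query:
SELECT p.name, COUNT(c.id) FROM customers p LEFT JOIN purchases c ON c.customer_id = p.id GROUP BY p.name

Result:
name  | COUNT(c.id)
------+------------
Alice | 1          
Bob   | 4          
Dave  | 0          
Grace | 3          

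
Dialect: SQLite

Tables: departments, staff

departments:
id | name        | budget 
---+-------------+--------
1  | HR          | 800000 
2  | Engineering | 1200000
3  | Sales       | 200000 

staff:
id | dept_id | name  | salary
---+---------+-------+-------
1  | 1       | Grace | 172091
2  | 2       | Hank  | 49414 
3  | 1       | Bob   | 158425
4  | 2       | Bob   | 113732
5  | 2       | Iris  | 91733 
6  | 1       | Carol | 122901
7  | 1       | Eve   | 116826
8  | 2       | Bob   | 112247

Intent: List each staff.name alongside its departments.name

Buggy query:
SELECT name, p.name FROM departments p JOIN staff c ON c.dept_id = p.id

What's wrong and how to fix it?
Bug: Both tables have a 'name' column; the unqualified reference is ambiguous

Fix: Qualify the column with its table alias (c.name)

Corrected query:
SELECT c.name, p.name FROM departments p JOIN staff c ON c.dept_id = p.id

Result:
name  | name       
------+------------
Grace | HR         
Hank  | Engineering
Bob   | HR         
Bob   | Engineering
Iris  | Engineering
Carol | HR         
Eve   | HR         
Bob   | Engineering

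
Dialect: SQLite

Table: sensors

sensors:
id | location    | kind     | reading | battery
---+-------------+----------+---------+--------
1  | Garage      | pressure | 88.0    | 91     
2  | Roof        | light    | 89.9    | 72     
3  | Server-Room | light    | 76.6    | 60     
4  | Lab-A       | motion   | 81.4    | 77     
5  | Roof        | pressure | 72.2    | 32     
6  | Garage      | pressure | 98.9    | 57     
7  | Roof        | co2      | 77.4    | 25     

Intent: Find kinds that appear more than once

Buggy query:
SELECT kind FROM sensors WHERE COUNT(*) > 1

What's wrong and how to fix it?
Bug: WHERE can't reference COUNT(*); aggregates are computed after WHERE

Fix: Group first, then use HAVING for the count condition

Corrected query:
SELECT kind FROM sensors GROUP BY kind HAVING COUNT(*) > 1

Result:
kind    
--------
light   
pressure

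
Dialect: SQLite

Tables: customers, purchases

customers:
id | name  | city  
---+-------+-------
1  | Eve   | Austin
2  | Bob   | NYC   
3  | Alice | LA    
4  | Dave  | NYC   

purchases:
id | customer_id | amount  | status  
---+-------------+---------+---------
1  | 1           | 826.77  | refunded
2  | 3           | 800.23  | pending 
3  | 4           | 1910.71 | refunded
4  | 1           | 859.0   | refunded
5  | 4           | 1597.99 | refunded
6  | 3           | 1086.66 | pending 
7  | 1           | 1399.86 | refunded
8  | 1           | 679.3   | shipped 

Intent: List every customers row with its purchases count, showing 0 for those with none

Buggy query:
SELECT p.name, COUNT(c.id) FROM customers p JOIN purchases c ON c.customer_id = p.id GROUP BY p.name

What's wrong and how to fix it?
Bug: INNER JOIN drops customers rows that have no matching purchases rows

Fix: Use LEFT JOIN so parents without children still appear (COUNT(c.id) gives 0)

Corrected query:
SELECT p.name, COUNT(c.id) FROM customers p LEFT JOIN purchases c ON c.customer_id = p.id GROUP BY p.name

Result:
name  | COUNT(c.id)
------+------------
Alice | 2          
Bob   | 0          
Dave  | 2          
Eve   | 4          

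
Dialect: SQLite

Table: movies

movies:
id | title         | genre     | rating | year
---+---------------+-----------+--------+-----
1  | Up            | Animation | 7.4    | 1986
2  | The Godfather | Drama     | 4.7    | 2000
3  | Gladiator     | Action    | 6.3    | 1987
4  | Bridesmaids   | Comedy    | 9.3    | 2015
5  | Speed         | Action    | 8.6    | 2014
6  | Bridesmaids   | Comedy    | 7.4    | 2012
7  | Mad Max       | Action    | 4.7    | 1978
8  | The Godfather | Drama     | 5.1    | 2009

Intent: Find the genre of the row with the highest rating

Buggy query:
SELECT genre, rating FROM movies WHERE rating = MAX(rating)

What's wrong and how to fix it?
Bug: WHERE is evaluated per row; an aggregate over the whole table isn't defined there

Fix: Wrap MAX in a scalar subquery so WHERE compares against a single value

Corrected query:
SELECT genre, rating FROM movies WHERE rating = (SELECT MAX(rating) FROM movies)

Result:
genre  | rating
-------+-------
Comedy | 9.3   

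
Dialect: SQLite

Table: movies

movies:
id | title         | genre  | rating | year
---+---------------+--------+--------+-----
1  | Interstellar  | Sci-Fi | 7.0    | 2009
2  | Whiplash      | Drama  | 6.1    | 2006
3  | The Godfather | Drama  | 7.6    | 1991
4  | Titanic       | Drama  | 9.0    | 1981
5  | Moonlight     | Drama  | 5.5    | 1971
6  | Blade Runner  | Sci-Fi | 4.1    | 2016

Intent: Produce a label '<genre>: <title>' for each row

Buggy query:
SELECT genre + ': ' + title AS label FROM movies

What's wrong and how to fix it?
Bug: SQLite uses || for string concatenation; + coerces text to numbers (yielding 0)

Fix: Replace + with || to concatenate text

Corrected query:
SELECT genre || ': ' || title AS label FROM movies

Result:
label               
--------------------
Sci-Fi: Interstellar
Drama: Whiplash     
Drama: The Godfather
Drama: Titanic      
Drama: Moonlight    
Sci-Fi: Blade Runner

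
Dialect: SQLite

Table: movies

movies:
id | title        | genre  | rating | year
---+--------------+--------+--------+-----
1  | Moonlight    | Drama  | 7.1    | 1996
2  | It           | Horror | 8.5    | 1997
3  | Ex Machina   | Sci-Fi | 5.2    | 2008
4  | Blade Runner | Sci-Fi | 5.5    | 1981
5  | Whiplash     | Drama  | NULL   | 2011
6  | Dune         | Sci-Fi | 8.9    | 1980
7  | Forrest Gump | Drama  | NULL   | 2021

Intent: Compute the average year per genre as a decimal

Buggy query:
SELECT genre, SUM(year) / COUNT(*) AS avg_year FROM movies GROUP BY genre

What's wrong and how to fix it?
Bug: SUM(year) and COUNT(*) are both integers; the division truncates the fractional part

Fix: Cast one side to REAL so the division keeps the fractional part

Corrected query:
SELECT genre, SUM(year) * 1.0 / COUNT(*) AS avg_year FROM movies GROUP BY genre

Result:
genre  | avg_year   
-------+------------
Drama  | 2009.333333
Horror | 1997       
Sci-Fi | 1989.666667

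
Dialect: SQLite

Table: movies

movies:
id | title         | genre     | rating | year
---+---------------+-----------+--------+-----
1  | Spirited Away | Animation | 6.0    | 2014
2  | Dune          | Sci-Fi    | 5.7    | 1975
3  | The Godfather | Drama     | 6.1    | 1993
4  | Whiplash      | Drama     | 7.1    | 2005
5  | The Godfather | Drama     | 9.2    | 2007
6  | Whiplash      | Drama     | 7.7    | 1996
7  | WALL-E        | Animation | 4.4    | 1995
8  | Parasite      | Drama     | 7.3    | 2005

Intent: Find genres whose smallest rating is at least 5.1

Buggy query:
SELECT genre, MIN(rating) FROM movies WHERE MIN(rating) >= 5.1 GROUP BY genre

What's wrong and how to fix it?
Bug: Aggregates like MIN are computed per group after WHERE runs

Fix: Replace WHERE with HAVING after the GROUP BY

Corrected query:
SELECT genre, MIN(rating) FROM movies GROUP BY genre HAVING MIN(rating) >= 5.1

Result:
genre  | MIN(rating)
-------+------------
Drama  | 6.1        
Sci-Fi | 5.7        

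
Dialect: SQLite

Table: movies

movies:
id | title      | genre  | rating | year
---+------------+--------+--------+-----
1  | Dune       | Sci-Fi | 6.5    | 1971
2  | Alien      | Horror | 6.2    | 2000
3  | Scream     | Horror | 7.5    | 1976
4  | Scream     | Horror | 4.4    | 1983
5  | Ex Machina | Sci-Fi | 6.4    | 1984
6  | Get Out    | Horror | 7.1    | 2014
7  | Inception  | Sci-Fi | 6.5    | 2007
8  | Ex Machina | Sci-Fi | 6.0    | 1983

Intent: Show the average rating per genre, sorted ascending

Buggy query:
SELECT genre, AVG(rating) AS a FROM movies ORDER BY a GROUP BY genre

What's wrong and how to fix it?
Bug: ORDER BY appears before GROUP BY; SQL clause order requires GROUP BY first

Fix: Move ORDER BY to the end, after GROUP BY

Corrected query:
SELECT genre, AVG(rating) AS a FROM movies GROUP BY genre ORDER BY a

Result:
genre  | a   
-------+-----
Horror | 6.3 
Sci-Fi | 6.35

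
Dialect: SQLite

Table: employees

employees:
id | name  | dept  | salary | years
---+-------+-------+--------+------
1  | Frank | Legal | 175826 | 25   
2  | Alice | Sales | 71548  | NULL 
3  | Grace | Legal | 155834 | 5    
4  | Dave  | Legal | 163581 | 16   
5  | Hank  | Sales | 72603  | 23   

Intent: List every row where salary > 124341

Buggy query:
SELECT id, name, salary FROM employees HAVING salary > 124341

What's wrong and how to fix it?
Bug: HAVING filters the output of aggregation, but this query has no GROUP BY and no aggregate functions, so SQLite rejects it (HAVING clause on a non-aggregate query); the condition here is per row

Fix: Replace HAVING with WHERE since the condition applies to individual rows

Corrected query:
SELECT id, name, salary FROM employees WHERE salary > 124341

Result:
id | name  | salary
---+-------+-------
1  | Frank | 175826
3  | Grace | 155834
4  | Dave  | 163581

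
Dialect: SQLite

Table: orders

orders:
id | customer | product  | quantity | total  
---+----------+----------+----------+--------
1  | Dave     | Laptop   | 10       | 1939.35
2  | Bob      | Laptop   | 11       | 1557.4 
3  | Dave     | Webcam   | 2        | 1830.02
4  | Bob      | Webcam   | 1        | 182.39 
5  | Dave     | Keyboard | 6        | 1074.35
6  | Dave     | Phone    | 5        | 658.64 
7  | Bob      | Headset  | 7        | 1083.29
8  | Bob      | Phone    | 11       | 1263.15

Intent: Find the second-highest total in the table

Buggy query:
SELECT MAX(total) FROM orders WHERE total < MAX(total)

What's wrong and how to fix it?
Bug: The inner MAX is an aggregate inside WHERE, which is not allowed

Fix: Put the inner MAX in a scalar subquery

Corrected query:
SELECT MAX(total) FROM orders WHERE total < (SELECT MAX(total) FROM orders)

Result:
MAX(total)
----------
1830.02   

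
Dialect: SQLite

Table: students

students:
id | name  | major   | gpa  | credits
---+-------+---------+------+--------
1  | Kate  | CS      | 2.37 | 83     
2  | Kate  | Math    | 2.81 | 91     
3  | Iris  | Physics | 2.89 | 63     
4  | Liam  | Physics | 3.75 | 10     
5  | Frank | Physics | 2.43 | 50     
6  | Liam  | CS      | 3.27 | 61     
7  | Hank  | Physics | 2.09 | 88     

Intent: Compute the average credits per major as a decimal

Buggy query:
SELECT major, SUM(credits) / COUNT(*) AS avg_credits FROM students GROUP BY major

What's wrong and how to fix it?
Bug: Both operands are integers, so '/' performs integer division and truncates

Fix: Cast one side to REAL so the division keeps the fractional part

Corrected query:
SELECT major, SUM(credits) * 1.0 / COUNT(*) AS avg_credits FROM students GROUP BY major

Result:
major   | avg_credits
--------+------------
CS      | 72         
Math    | 91         
Physics | 52.75      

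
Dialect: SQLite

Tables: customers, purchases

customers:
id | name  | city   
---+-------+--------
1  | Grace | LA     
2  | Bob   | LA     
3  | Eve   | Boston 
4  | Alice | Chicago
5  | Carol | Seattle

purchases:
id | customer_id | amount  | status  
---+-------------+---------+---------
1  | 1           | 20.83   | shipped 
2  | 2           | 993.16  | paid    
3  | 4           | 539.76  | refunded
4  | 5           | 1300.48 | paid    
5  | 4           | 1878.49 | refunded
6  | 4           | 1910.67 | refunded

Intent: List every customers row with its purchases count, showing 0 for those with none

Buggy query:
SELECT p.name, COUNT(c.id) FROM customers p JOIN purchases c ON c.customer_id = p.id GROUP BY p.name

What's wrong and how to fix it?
Bug: An inner join excludes parents with zero children

Fix: Use LEFT JOIN so parents without children still appear (COUNT(c.id) gives 0)

Corrected query:
SELECT p.name, COUNT(c.id) FROM customers p LEFT JOIN purchases c ON c.customer_id = p.id GROUP BY p.name

Result:
name  | COUNT(c.id)
------+------------
Alice | 3          
Bob   | 1          
Carol | 1          
Eve   | 0          
Grace | 1          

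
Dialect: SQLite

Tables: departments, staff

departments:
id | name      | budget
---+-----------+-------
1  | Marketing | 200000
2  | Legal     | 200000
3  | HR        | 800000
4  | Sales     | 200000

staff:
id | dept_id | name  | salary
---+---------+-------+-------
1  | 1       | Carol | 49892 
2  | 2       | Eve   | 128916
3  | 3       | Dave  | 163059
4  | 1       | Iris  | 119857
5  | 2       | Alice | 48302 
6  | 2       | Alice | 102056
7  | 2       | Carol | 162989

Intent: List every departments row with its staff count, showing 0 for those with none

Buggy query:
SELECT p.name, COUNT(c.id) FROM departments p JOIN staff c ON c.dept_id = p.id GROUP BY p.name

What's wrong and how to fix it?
Bug: An inner join excludes parents with zero children

Fix: Switch to LEFT JOIN to retain unmatched parent rows

Corrected query:
SELECT p.name, COUNT(c.id) FROM departments p LEFT JOIN staff c ON c.dept_id = p.id GROUP BY p.name

Result:
name      | COUNT(c.id)
----------+------------
HR        | 1          
Legal     | 4          
Marketing | 2          
Sales     | 0          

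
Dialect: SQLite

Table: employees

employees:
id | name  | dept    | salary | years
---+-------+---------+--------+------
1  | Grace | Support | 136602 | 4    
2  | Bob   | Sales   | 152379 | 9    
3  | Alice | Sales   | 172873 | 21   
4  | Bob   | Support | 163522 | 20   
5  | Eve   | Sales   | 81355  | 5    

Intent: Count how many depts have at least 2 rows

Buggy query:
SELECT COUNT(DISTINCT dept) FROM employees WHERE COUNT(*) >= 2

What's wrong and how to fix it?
Bug: WHERE filters individual rows, not groups, so a group-level COUNT is invalid there

Fix: Use a subquery that GROUPs and filters with HAVING, then count its rows

Corrected query:
SELECT COUNT(*) FROM (SELECT dept FROM employees GROUP BY dept HAVING COUNT(*) >= 2)

Result:
COUNT(*)
--------
2       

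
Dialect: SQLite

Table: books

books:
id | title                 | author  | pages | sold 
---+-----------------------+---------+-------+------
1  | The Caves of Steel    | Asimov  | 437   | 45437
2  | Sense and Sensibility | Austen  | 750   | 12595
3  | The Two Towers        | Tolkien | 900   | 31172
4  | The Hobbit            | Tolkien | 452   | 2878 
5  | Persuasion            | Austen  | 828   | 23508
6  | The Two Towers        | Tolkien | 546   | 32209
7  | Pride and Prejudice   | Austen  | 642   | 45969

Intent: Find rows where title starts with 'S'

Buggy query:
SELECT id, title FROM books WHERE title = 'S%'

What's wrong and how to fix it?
Bug: '=' compares the literal string including the % character; pattern matching needs LIKE

Fix: Use LIKE for wildcard pattern matching

Corrected query:
SELECT id, title FROM books WHERE title LIKE 'S%'

Result:
id | title                
---+----------------------
2  | Sense and Sensibility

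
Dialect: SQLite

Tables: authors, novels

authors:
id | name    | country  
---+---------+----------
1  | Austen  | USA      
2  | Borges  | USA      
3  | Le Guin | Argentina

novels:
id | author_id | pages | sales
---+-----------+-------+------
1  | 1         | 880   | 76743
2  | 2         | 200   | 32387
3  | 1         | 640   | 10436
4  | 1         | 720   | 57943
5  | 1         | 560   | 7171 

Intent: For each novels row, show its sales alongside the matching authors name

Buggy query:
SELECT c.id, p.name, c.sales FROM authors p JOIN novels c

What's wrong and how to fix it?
Bug: Missing join condition: each novels row is matched to all authors rows instead of just its own

Fix: Specify the join condition linking the foreign key to the parent id

Corrected query:
SELECT c.id, p.name, c.sales FROM authors p JOIN novels c ON c.author_id = p.id

Result:
id | name   | sales
---+--------+------
1  | Austen | 76743
2  | Borges | 32387
3  | Austen | 10436
4  | Austen | 57943
5  | Austen | 7171 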